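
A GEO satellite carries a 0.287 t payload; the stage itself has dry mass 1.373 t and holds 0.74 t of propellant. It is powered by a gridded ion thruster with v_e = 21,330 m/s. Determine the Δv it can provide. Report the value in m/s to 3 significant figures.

m₀ = payload + dry + propellant = 0.287 + 1.373 + 0.74 = 2.4 t.
m_f = payload + dry = 0.287 + 1.373 = 1.66 t.
Δv = v_e · ln(m₀/m_f) = 21330.0 × ln(1.446) = 21330.0 × 0.3687 ≈ 7863.3 m/s.

Δv ≈ 7860 m/s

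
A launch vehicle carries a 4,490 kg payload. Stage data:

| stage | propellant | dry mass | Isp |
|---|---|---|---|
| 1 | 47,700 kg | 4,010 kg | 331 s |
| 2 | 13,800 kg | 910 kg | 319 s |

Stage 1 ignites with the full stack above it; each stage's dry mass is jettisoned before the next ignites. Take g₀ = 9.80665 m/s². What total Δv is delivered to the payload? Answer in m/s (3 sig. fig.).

Ignition mass of stage 1 = 47,700+4,010 + 13,800+910 + 4,490 = 70,910 kg.
Stage 1: m₀ = 70,910 kg, m_f = 70,910 − 47,700 = 23,210 kg; Δv = 331×9.80665×ln(3.055) = 3246.0×1.1168 ≈ 3625 m/s.
Stage 2: m₀ = 19,200 kg, m_f = 19,200 − 13,800 = 5,400 kg; Δv = 319×9.80665×ln(3.556) = 3128.3×1.2685 ≈ 3968 m/s.
Total Δv = 3625 + 3968 = 7593 m/s.

Δv ≈ 7590 m/s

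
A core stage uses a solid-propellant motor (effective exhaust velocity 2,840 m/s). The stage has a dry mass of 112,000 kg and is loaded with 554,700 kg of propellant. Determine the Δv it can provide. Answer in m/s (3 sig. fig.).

Δv ≈ 5070 m/s

m₀ = m_dry + m_prop = 112,000 + 554,700 = 666,700 kg.
Rocket equation: Δv = v_e · ln(m₀/m_f) = 2840.0 × ln(5.953) = 2840.0 × 1.7838 ≈ 5066.1 m/s.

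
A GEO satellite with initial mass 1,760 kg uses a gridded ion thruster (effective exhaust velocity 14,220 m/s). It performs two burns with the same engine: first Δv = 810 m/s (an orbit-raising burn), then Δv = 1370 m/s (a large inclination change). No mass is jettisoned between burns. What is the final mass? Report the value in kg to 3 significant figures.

final mass ≈ 1510 kg

After the first burn: m = 1760 × exp(−810/14220.0) = 1760 × 0.94463 = 1,662.55 kg.
After the second burn: m = 1,662.55 × exp(−1370/14220.0) = 1,662.55 × 0.90815 = 1,509.84 kg.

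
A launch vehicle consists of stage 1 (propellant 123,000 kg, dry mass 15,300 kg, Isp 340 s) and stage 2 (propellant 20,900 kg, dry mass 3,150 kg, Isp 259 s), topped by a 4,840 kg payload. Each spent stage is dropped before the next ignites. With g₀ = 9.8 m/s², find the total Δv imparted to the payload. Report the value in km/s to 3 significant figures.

Ignition mass of stage 1 = 123,000+15,300 + 20,900+3,150 + 4,840 = 167,190 kg.
Stage 1: m₀ = 167,190 kg, m_f = 167,190 − 123,000 = 44,190 kg; Δv = 340×9.8×ln(3.783) = 3332.0×1.3306 ≈ 4434 m/s.
Stage 2: m₀ = 28,890 kg, m_f = 28,890 − 20,900 = 7,990 kg; Δv = 259×9.8×ln(3.616) = 2538.2×1.2853 ≈ 3262 m/s.
Total Δv = 4434 + 3262 = 7696 m/s.

Δv ≈ 7.70 km/s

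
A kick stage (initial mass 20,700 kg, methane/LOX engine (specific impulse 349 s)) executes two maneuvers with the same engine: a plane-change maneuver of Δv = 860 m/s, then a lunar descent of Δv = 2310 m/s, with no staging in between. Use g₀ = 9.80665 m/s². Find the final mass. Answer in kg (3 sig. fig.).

v_e = Isp · g₀ = 349 × 9.80665 = 3422.5 m/s.
After the first burn: m = 20700 × exp(−860/3422.5) = 20700 × 0.77781 = 16,100.7 kg.
After the second burn: m = 16,100.7 × exp(−2310/3422.5) = 16,100.7 × 0.50919 = 8,198.32 kg.

final mass ≈ 8200 kg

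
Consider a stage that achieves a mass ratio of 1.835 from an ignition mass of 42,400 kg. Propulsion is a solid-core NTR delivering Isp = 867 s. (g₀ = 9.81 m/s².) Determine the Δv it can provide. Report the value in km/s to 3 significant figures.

v_e = Isp · g₀ = 867 × 9.81 = 8505.3 m/s.
From the ideal rocket equation, Δv = v_e · ln(1.835) = 8505.3 × 0.6070 ≈ 5163.1 m/s.

Δv ≈ 5.16 km/s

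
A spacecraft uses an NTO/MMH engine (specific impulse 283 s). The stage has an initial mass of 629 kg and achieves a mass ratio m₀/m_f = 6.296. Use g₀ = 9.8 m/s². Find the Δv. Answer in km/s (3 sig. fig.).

v_e = Isp · g₀ = 283 × 9.8 = 2773.4 m/s.
Rocket equation: Δv = v_e · ln(6.296) = 2773.4 × 1.8399 ≈ 5102.8 m/s.

Δv ≈ 5.10 km/s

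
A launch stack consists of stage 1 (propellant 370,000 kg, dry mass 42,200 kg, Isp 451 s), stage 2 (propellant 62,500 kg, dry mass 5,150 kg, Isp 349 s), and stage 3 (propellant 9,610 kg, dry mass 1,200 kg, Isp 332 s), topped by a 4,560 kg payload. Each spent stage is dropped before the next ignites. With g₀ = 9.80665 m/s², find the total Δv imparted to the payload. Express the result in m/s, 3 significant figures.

Ignition mass of stage 1 = 370,000+42,200 + 62,500+5,150 + 9,610+1,200 + 4,560 = 495,220 kg.
Stage 1: m₀ = 495,220 kg, m_f = 495,220 − 370,000 = 125,220 kg; Δv = 451×9.80665×ln(3.955) = 4422.8×1.3749 ≈ 6081 m/s.
Stage 2: m₀ = 83,020 kg, m_f = 83,020 − 62,500 = 20,520 kg; Δv = 349×9.80665×ln(4.046) = 3422.5×1.3977 ≈ 4784 m/s.
Stage 3: m₀ = 15,370 kg, m_f = 15,370 − 9,610 = 5,760 kg; Δv = 332×9.80665×ln(2.668) = 3255.8×0.9815 ≈ 3196 m/s.
Total Δv = 6081 + 4784 + 3196 = 14061 m/s.

Δv ≈ 14100 m/s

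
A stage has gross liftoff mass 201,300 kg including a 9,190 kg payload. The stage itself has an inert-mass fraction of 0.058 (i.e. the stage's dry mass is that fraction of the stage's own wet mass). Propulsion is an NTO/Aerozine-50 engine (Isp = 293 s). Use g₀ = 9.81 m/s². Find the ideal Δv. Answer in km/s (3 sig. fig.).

Stage wet mass = m₀ − payload = 201,300 − 9,190 = 192,110 kg.
Stage dry mass = ε × stage wet mass = 0.058 × 192,110 = 11,142.4 kg.
Burnout mass m_f = stage dry + payload = 11,142.4 + 9,190 = 20,332.4 kg.
v_e = Isp · g₀ = 293 × 9.81 = 2874.3 m/s.
Δv = v_e · ln(201,300/20,332.4) = 2874.3 × ln(9.9) = 2874.3 × 2.2926 ≈ 6590 m/s.

Δv ≈ 6.59 km/s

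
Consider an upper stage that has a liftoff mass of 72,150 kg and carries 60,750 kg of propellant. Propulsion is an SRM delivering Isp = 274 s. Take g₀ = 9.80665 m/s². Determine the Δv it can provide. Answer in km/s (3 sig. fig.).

Δv ≈ 4.96 km/s

v_e = Isp · g₀ = 274 × 9.80665 = 2687.0 m/s.
m_f = m₀ − m_prop = 72,150 − 60,750 = 11,400 kg.
From the ideal rocket equation, Δv = v_e · ln(m₀/m_f) = 2687.0 × ln(6.329) = 2687.0 × 1.8451 ≈ 4957.9 m/s.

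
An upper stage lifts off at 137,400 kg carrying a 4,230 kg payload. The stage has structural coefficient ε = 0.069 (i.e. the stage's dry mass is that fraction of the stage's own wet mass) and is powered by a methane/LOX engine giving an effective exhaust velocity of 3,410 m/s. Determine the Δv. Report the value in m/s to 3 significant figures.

Stage wet mass = m₀ − payload = 137,400 − 4,230 = 133,170 kg.
Stage dry mass = ε × stage wet mass = 0.069 × 133,170 = 9,188.73 kg.
Burnout mass m_f = stage dry + payload = 9,188.73 + 4,230 = 13,418.73 kg.
Δv = v_e · ln(137,400/13,418.73) = 3410.0 × ln(10.24) = 3410.0 × 2.3262 ≈ 7932 m/s.

Δv ≈ 7930 m/s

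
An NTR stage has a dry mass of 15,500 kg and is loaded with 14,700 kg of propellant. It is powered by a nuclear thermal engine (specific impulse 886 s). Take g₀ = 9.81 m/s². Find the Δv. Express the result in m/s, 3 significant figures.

Δv ≈ 5800 m/s

v_e = Isp · g₀ = 886 × 9.81 = 8691.7 m/s.
m₀ = m_dry + m_prop = 15,500 + 14,700 = 30,200 kg.
By the Tsiolkovsky rocket equation, Δv = v_e · ln(m₀/m_f) = 8691.7 × ln(1.948) = 8691.7 × 0.6670 ≈ 5797.4 m/s.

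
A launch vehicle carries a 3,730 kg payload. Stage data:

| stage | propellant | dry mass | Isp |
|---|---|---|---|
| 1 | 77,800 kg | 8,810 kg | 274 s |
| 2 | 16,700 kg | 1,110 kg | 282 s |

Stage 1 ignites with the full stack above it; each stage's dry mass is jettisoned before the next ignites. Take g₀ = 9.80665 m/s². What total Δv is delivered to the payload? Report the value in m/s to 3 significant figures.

Δv ≈ 7540 m/s

Ignition mass of stage 1 = 77,800+8,810 + 16,700+1,110 + 3,730 = 108,150 kg.
Stage 1: m₀ = 108,150 kg, m_f = 108,150 − 77,800 = 30,350 kg; Δv = 274×9.80665×ln(3.563) = 2687.0×1.2707 ≈ 3414 m/s.
Stage 2: m₀ = 21,540 kg, m_f = 21,540 − 16,700 = 4,840 kg; Δv = 282×9.80665×ln(4.45) = 2765.5×1.4930 ≈ 4129 m/s.
Total Δv = 3414 + 4129 = 7543 m/s.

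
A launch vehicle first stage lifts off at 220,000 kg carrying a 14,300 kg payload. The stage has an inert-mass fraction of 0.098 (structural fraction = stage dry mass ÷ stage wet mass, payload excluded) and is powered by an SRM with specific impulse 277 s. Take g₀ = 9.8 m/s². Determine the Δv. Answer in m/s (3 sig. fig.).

Δv ≈ 5030 m/s

Stage wet mass = m₀ − payload = 220,000 − 14,300 = 205,700 kg.
Stage dry mass = ε × stage wet mass = 0.098 × 205,700 = 20,158.6 kg.
Burnout mass m_f = stage dry + payload = 20,158.6 + 14,300 = 34,458.6 kg.
v_e = Isp · g₀ = 277 × 9.8 = 2714.6 m/s.
Δv = v_e · ln(220,000/34,458.6) = 2714.6 × ln(6.384) = 2714.6 × 1.8539 ≈ 5033 m/s.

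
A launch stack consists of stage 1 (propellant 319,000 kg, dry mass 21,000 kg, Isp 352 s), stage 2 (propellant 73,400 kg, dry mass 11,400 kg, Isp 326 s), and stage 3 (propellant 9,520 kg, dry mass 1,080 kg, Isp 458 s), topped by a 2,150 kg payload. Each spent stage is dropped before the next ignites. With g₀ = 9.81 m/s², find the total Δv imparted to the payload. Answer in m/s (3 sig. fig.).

Δv ≈ 15100 m/s

Ignition mass of stage 1 = 319,000+21,000 + 73,400+11,400 + 9,520+1,080 + 2,150 = 437,550 kg.
Stage 1: m₀ = 437,550 kg, m_f = 437,550 − 319,000 = 118,550 kg; Δv = 352×9.81×ln(3.691) = 3453.1×1.3059 ≈ 4509 m/s.
Stage 2: m₀ = 97,550 kg, m_f = 97,550 − 73,400 = 24,150 kg; Δv = 326×9.81×ln(4.039) = 3198.1×1.3961 ≈ 4465 m/s.
Stage 3: m₀ = 12,750 kg, m_f = 12,750 − 9,520 = 3,230 kg; Δv = 458×9.81×ln(3.947) = 4493.0×1.3730 ≈ 6169 m/s.
Total Δv = 4509 + 4465 + 6169 = 15143 m/s.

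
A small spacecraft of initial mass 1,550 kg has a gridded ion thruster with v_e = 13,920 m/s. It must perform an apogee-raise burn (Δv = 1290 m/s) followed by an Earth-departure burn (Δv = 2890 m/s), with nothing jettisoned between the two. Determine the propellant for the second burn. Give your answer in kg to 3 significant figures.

After the first burn: m = 1550 × exp(−1290/13920.0) = 1550 × 0.91149 = 1,412.81 kg.
After the second burn: m = 1,412.81 × exp(−2890/13920.0) = 1,412.81 × 0.81252 = 1,147.94 kg.
Second-burn propellant = 1,412.81 − 1,147.94 = 264.87 kg.

propellant for the second burn ≈ 265 kg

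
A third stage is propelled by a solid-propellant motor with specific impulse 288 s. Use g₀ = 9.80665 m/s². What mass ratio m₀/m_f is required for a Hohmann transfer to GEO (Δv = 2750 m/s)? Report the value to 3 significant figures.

v_e = Isp · g₀ = 288 × 9.80665 = 2824.3 m/s.
Using Δv = v_e ln(m₀/m_f): m₀/m_f = exp(Δv / v_e) = exp(2750 / 2824.3) = exp(0.9737) = 2.6477.

mass ratio ≈ 2.65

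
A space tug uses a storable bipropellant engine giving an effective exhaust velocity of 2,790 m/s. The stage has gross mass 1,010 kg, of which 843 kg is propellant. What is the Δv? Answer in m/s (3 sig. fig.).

m_f = m₀ − m_prop = 1,010 − 843 = 167 kg.
Rocket equation: Δv = v_e · ln(m₀/m_f) = 2790.0 × ln(6.048) = 2790.0 × 1.7997 ≈ 5021.2 m/s.

Δv ≈ 5020 m/s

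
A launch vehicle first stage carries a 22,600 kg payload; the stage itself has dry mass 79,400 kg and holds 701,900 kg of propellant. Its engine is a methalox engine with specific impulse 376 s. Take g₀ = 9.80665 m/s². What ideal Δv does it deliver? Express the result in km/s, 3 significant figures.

Δv ≈ 7.61 km/s

v_e = Isp · g₀ = 376 × 9.80665 = 3687.3 m/s.
m₀ = payload + dry + propellant = 22,600 + 79,400 + 701,900 = 803,900 kg.
m_f = payload + dry = 22,600 + 79,400 = 102,000 kg.
Δv = v_e · ln(m₀/m_f) = 3687.3 × ln(7.881) = 3687.3 × 2.0645 ≈ 7612.4 m/s.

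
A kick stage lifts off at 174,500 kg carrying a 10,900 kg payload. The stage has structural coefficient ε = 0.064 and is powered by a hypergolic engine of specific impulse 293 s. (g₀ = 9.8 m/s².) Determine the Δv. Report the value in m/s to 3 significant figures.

Δv ≈ 6030 m/s

Stage wet mass = m₀ − payload = 174,500 − 10,900 = 163,600 kg.
Stage dry mass = ε × stage wet mass = 0.064 × 163,600 = 10,470.4 kg.
Burnout mass m_f = stage dry + payload = 10,470.4 + 10,900 = 21,370.4 kg.
v_e = Isp · g₀ = 293 × 9.8 = 2871.4 m/s.
Using Δv = v_e ln(m₀/m_f): Δv = v_e · ln(174,500/21,370.4) = 2871.4 × ln(8.165) = 2871.4 × 2.0999 ≈ 6030 m/s.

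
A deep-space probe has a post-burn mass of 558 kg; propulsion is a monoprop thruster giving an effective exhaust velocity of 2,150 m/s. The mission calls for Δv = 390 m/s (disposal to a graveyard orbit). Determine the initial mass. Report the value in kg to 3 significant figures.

m₀/m_f = exp(Δv / v_e) = exp(390 / 2150.0) = exp(0.1814) = 1.1989.
m₀ = m_f × 1.1989 = 558 × 1.1989 = 668.986 kg.

initial mass ≈ 669 kg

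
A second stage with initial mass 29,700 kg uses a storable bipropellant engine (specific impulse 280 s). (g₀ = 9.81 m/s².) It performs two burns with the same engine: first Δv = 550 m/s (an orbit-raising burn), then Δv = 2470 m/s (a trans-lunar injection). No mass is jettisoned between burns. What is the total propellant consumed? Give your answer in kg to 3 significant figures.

total propellant consumed ≈ 19800 kg

v_e = Isp · g₀ = 280 × 9.81 = 2746.8 m/s.
After the first burn: m = 29700 × exp(−550/2746.8) = 29700 × 0.81854 = 24,310.6 kg.
After the second burn: m = 24,310.6 × exp(−2470/2746.8) = 24,310.6 × 0.40688 = 9,891.5 kg.
Total propellant = m₀ − m_final = 29700 − 9,891.5 = 19,808.5 kg.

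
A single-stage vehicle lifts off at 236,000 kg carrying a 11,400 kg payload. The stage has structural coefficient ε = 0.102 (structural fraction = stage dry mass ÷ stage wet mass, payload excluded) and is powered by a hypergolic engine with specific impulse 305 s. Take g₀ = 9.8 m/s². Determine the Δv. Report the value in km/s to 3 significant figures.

Δv ≈ 5.76 km/s

Stage wet mass = m₀ − payload = 236,000 − 11,400 = 224,600 kg.
Stage dry mass = ε × stage wet mass = 0.102 × 224,600 = 22,909.2 kg.
Burnout mass m_f = stage dry + payload = 22,909.2 + 11,400 = 34,309.2 kg.
v_e = Isp · g₀ = 305 × 9.8 = 2989.0 m/s.
From the ideal rocket equation, Δv = v_e · ln(236,000/34,309.2) = 2989.0 × ln(6.879) = 2989.0 × 1.9284 ≈ 5764 m/s.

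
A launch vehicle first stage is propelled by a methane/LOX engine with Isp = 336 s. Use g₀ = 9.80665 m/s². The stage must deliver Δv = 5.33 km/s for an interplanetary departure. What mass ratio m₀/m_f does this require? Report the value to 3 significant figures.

mass ratio ≈ 5.04

v_e = Isp · g₀ = 336 × 9.80665 = 3295.0 m/s.
Rocket equation: m₀/m_f = exp(Δv / v_e) = exp(5330 / 3295.0) = exp(1.6176) = 5.0409.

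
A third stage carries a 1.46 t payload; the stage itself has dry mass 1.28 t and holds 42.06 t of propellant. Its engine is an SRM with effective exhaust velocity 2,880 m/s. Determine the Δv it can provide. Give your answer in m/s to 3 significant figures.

m₀ = payload + dry + propellant = 1.46 + 1.28 + 42.06 = 44.8 t.
m_f = payload + dry = 1.46 + 1.28 = 2.74 t.
By the Tsiolkovsky rocket equation, Δv = v_e · ln(m₀/m_f) = 2880.0 × ln(16.35) = 2880.0 × 2.7943 ≈ 8047.4 m/s.

Δv ≈ 8050 m/s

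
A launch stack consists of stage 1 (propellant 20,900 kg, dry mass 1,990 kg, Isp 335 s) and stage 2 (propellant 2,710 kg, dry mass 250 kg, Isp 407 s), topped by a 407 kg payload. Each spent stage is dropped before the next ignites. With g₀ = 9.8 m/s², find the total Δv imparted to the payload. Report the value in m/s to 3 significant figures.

Ignition mass of stage 1 = 20,900+1,990 + 2,710+250 + 407 = 26,257 kg.
Stage 1: m₀ = 26,257 kg, m_f = 26,257 − 20,900 = 5,357 kg; Δv = 335×9.8×ln(4.901) = 3283.0×1.5895 ≈ 5218 m/s.
Stage 2: m₀ = 3,367 kg, m_f = 3,367 − 2,710 = 657 kg; Δv = 407×9.8×ln(5.125) = 3988.6×1.6341 ≈ 6518 m/s.
Total Δv = 5218 + 6518 = 11736 m/s.

Δv ≈ 11700 m/s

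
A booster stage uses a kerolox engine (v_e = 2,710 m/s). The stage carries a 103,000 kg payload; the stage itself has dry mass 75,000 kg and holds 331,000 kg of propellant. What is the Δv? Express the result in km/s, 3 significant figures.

m₀ = payload + dry + propellant = 103,000 + 75,000 + 331,000 = 509,000 kg.
m_f = payload + dry = 103,000 + 75,000 = 178,000 kg.
By the Tsiolkovsky rocket equation, Δv = v_e · ln(m₀/m_f) = 2710.0 × ln(2.86) = 2710.0 × 1.0507 ≈ 2847.3 m/s.

Δv ≈ 2.85 km/s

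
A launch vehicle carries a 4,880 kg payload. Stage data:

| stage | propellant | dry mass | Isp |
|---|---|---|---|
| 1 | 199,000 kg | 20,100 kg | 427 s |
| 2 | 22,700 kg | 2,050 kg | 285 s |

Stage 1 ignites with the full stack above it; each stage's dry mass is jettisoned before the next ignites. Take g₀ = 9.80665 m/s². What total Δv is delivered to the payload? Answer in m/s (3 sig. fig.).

Δv ≈ 10800 m/s

Ignition mass of stage 1 = 199,000+20,100 + 22,700+2,050 + 4,880 = 248,730 kg.
Stage 1: m₀ = 248,730 kg, m_f = 248,730 − 199,000 = 49,730 kg; Δv = 427×9.80665×ln(5.002) = 4187.4×1.6098 ≈ 6741 m/s.
Stage 2: m₀ = 29,630 kg, m_f = 29,630 − 22,700 = 6,930 kg; Δv = 285×9.80665×ln(4.276) = 2794.9×1.4529 ≈ 4061 m/s.
Total Δv = 6741 + 4061 = 10802 m/s.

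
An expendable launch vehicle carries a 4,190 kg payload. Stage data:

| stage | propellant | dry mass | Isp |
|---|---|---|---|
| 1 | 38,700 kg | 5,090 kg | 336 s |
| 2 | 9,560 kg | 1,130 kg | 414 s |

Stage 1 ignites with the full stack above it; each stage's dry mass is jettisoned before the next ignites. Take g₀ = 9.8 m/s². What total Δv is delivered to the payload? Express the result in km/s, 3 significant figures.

Ignition mass of stage 1 = 38,700+5,090 + 9,560+1,130 + 4,190 = 58,670 kg.
Stage 1: m₀ = 58,670 kg, m_f = 58,670 − 38,700 = 19,970 kg; Δv = 336×9.8×ln(2.938) = 3292.8×1.0777 ≈ 3549 m/s.
Stage 2: m₀ = 14,880 kg, m_f = 14,880 − 9,560 = 5,320 kg; Δv = 414×9.8×ln(2.797) = 4057.2×1.0285 ≈ 4173 m/s.
Total Δv = 3549 + 4173 = 7722 m/s.

Δv ≈ 7.72 km/s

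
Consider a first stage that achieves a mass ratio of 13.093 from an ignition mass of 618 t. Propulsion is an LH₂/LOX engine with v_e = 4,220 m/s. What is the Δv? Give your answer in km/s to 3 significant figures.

Δv ≈ 10.9 km/s

Using Δv = v_e ln(m₀/m_f): Δv = v_e · ln(13.093) = 4220.0 × 2.5721 ≈ 10854.2 m/s.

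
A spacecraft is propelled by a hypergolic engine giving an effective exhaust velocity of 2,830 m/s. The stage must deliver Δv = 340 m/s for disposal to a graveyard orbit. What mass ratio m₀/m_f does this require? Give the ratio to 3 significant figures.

m₀/m_f = exp(Δv / v_e) = exp(340 / 2830.0) = exp(0.1201) = 1.1277.

mass ratio ≈ 1.13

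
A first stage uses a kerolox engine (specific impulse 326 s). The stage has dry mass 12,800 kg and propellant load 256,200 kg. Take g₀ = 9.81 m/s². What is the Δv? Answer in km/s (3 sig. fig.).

Δv ≈ 9.74 km/s

v_e = Isp · g₀ = 326 × 9.81 = 3198.1 m/s.
m₀ = m_dry + m_prop = 12,800 + 256,200 = 269,000 kg.
Δv = v_e · ln(m₀/m_f) = 3198.1 × ln(21.02) = 3198.1 × 3.0453 ≈ 9738.9 m/s.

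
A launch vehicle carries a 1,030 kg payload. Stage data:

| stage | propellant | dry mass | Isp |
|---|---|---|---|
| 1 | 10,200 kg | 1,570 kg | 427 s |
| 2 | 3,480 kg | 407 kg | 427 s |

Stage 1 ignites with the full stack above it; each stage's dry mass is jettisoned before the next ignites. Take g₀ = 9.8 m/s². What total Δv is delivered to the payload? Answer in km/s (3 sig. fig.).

Δv ≈ 9.10 km/s

Ignition mass of stage 1 = 10,200+1,570 + 3,480+407 + 1,030 = 16,687 kg.
Stage 1: m₀ = 16,687 kg, m_f = 16,687 − 10,200 = 6,487 kg; Δv = 427×9.8×ln(2.572) = 4184.6×0.9448 ≈ 3954 m/s.
Stage 2: m₀ = 4,917 kg, m_f = 4,917 − 3,480 = 1,437 kg; Δv = 427×9.8×ln(3.422) = 4184.6×1.2301 ≈ 5148 m/s.
Total Δv = 3954 + 5148 = 9102 m/s.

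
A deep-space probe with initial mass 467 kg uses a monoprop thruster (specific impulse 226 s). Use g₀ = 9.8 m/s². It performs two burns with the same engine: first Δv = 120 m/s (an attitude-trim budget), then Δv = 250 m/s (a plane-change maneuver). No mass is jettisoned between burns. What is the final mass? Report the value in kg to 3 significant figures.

v_e = Isp · g₀ = 226 × 9.8 = 2214.8 m/s.
After the first burn: m = 467 × exp(−120/2214.8) = 467 × 0.94726 = 442.37 kg.
After the second burn: m = 442.37 × exp(−250/2214.8) = 442.37 × 0.89326 = 395.151 kg.

final mass ≈ 395 kg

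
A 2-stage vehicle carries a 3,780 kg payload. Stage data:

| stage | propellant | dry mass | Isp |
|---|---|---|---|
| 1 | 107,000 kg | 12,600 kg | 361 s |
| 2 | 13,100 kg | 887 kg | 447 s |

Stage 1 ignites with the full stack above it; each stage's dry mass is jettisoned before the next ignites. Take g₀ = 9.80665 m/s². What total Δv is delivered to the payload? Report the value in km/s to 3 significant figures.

Δv ≈ 11.2 km/s

Ignition mass of stage 1 = 107,000+12,600 + 13,100+887 + 3,780 = 137,367 kg.
Stage 1: m₀ = 137,367 kg, m_f = 137,367 − 107,000 = 30,367 kg; Δv = 361×9.80665×ln(4.524) = 3540.2×1.5093 ≈ 5343 m/s.
Stage 2: m₀ = 17,767 kg, m_f = 17,767 − 13,100 = 4,667 kg; Δv = 447×9.80665×ln(3.807) = 4383.6×1.3368 ≈ 5860 m/s.
Total Δv = 5343 + 5860 = 11203 m/s.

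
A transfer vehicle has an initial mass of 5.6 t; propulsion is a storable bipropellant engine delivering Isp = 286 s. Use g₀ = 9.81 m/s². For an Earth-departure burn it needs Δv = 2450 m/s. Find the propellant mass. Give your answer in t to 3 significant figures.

v_e = Isp · g₀ = 286 × 9.81 = 2805.7 m/s.
Rocket equation: m₀/m_f = exp(Δv / v_e) = exp(2450 / 2805.7) = exp(0.8732) = 2.3946.
m_f = 5.6 / 2.3946 = 2.3386 t, so propellant = m₀ − m_f = 5.6 − 2.3386 = 3.2614 t.

propellant mass ≈ 3.26 t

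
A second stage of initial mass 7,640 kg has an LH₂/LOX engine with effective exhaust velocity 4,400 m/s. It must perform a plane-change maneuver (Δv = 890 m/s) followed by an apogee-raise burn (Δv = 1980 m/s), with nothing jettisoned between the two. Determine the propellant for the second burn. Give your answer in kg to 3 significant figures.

propellant for the second burn ≈ 2260 kg

After the first burn: m = 7640 × exp(−890/4400.0) = 7640 × 0.81687 = 6,240.89 kg.
After the second burn: m = 6,240.89 × exp(−1980/4400.0) = 6,240.89 × 0.63763 = 3,979.38 kg.
Second-burn propellant = 6,240.89 − 3,979.38 = 2,261.51 kg.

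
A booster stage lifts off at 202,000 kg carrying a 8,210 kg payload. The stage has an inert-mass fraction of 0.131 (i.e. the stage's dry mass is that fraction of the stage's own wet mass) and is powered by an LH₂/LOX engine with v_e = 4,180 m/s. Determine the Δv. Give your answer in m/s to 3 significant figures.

Stage wet mass = m₀ − payload = 202,000 − 8,210 = 193,790 kg.
Stage dry mass = ε × stage wet mass = 0.131 × 193,790 = 25,386.5 kg.
Burnout mass m_f = stage dry + payload = 25,386.5 + 8,210 = 33,596.5 kg.
Rocket equation: Δv = v_e · ln(202,000/33,596.5) = 4180.0 × ln(6.013) = 4180.0 × 1.7938 ≈ 7498 m/s.

Δv ≈ 7500 m/s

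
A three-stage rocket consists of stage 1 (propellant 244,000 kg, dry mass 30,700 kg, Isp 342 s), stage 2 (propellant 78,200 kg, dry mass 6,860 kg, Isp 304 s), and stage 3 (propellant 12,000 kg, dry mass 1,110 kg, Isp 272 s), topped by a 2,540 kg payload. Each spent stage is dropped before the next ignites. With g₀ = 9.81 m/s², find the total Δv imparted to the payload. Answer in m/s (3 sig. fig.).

Ignition mass of stage 1 = 244,000+30,700 + 78,200+6,860 + 12,000+1,110 + 2,540 = 375,410 kg.
Stage 1: m₀ = 375,410 kg, m_f = 375,410 − 244,000 = 131,410 kg; Δv = 342×9.81×ln(2.857) = 3355.0×1.0497 ≈ 3522 m/s.
Stage 2: m₀ = 100,710 kg, m_f = 100,710 − 78,200 = 22,510 kg; Δv = 304×9.81×ln(4.474) = 2982.2×1.4983 ≈ 4468 m/s.
Stage 3: m₀ = 15,650 kg, m_f = 15,650 − 12,000 = 3,650 kg; Δv = 272×9.81×ln(4.288) = 2668.3×1.4557 ≈ 3884 m/s.
Total Δv = 3522 + 4468 + 3884 = 11874 m/s.

Δv ≈ 11900 m/s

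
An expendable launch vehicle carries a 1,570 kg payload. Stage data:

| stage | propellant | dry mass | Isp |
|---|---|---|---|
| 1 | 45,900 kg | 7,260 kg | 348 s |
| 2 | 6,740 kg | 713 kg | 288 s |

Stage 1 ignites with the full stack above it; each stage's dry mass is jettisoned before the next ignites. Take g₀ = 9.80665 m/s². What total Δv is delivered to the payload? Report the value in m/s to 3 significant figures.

Δv ≈ 8450 m/s

Ignition mass of stage 1 = 45,900+7,260 + 6,740+713 + 1,570 = 62,183 kg.
Stage 1: m₀ = 62,183 kg, m_f = 62,183 − 45,900 = 16,283 kg; Δv = 348×9.80665×ln(3.819) = 3412.7×1.3400 ≈ 4573 m/s.
Stage 2: m₀ = 9,023 kg, m_f = 9,023 − 6,740 = 2,283 kg; Δv = 288×9.80665×ln(3.952) = 2824.3×1.3743 ≈ 3881 m/s.
Total Δv = 4573 + 3881 = 8454 m/s.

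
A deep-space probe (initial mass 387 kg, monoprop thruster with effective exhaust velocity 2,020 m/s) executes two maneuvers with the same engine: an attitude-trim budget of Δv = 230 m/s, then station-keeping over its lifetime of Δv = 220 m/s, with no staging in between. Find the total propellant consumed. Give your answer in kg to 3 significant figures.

total propellant consumed ≈ 77.3 kg

After the first burn: m = 387 × exp(−230/2020.0) = 387 × 0.89238 = 345.351 kg.
After the second burn: m = 345.351 × exp(−220/2020.0) = 345.351 × 0.89681 = 309.714 kg.
Total propellant = m₀ − m_final = 387 − 309.714 = 77.286 kg.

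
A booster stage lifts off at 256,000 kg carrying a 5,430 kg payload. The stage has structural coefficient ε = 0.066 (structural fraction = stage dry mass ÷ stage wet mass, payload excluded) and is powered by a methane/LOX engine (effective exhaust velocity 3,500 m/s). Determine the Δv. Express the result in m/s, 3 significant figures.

Δv ≈ 8590 m/s

Stage wet mass = m₀ − payload = 256,000 − 5,430 = 250,570 kg.
Stage dry mass = ε × stage wet mass = 0.066 × 250,570 = 16,537.6 kg.
Burnout mass m_f = stage dry + payload = 16,537.6 + 5,430 = 21,967.6 kg.
Using Δv = v_e ln(m₀/m_f): Δv = v_e · ln(256,000/21,967.6) = 3500.0 × ln(11.65) = 3500.0 × 2.4556 ≈ 8595 m/s.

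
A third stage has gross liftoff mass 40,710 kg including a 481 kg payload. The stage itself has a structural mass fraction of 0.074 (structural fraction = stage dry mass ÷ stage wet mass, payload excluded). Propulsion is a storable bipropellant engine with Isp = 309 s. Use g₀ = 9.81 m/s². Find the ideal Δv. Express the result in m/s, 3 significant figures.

Δv ≈ 7470 m/s

Stage wet mass = m₀ − payload = 40,710 − 481 = 40,229 kg.
Stage dry mass = ε × stage wet mass = 0.074 × 40,229 = 2,976.95 kg.
Burnout mass m_f = stage dry + payload = 2,976.95 + 481 = 3,457.95 kg.
v_e = Isp · g₀ = 309 × 9.81 = 3031.3 m/s.
Δv = v_e · ln(40,710/3,457.95) = 3031.3 × ln(11.77) = 3031.3 × 2.4658 ≈ 7475 m/s.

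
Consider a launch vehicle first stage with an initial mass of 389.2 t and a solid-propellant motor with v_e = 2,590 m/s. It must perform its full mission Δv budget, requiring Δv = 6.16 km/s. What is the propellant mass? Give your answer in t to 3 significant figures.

propellant mass ≈ 353 t

From the ideal rocket equation, m₀/m_f = exp(Δv / v_e) = exp(6160 / 2590.0) = exp(2.3784) = 10.7874.
m_f = 389.2 / 10.7874 = 36.0791 t, so propellant = m₀ − m_f = 389.2 − 36.0791 = 353.1209 t.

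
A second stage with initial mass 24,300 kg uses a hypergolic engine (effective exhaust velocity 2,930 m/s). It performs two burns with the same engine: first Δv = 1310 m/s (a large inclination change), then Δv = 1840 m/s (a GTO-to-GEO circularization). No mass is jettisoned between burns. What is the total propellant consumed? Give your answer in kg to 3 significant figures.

total propellant consumed ≈ 16000 kg

After the first burn: m = 24300 × exp(−1310/2930.0) = 24300 × 0.63948 = 15,539.4 kg.
After the second burn: m = 15,539.4 × exp(−1840/2930.0) = 15,539.4 × 0.53367 = 8,292.91 kg.
Total propellant = m₀ − m_final = 24300 − 8,292.91 = 16,007.09 kg.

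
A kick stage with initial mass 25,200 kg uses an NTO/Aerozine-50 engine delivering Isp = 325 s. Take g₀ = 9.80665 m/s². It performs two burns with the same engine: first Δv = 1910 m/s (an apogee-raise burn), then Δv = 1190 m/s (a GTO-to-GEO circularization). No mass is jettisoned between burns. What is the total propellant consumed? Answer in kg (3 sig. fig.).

v_e = Isp · g₀ = 325 × 9.80665 = 3187.2 m/s.
After the first burn: m = 25200 × exp(−1910/3187.2) = 25200 × 0.54921 = 13,840.1 kg.
After the second burn: m = 13,840.1 × exp(−1190/3187.2) = 13,840.1 × 0.68841 = 9,527.66 kg.
Total propellant = m₀ − m_final = 25200 − 9,527.66 = 15,672.34 kg.

total propellant consumed ≈ 15700 kg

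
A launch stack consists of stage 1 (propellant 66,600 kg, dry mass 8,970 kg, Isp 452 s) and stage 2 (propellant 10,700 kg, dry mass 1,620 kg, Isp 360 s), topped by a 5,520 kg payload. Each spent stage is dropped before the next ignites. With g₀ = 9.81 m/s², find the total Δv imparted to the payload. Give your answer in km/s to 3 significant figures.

Δv ≈ 8.77 km/s

Ignition mass of stage 1 = 66,600+8,970 + 10,700+1,620 + 5,520 = 93,410 kg.
Stage 1: m₀ = 93,410 kg, m_f = 93,410 − 66,600 = 26,810 kg; Δv = 452×9.81×ln(3.484) = 4434.1×1.2482 ≈ 5535 m/s.
Stage 2: m₀ = 17,840 kg, m_f = 17,840 − 10,700 = 7,140 kg; Δv = 360×9.81×ln(2.499) = 3531.6×0.9157 ≈ 3234 m/s.
Total Δv = 5535 + 3234 = 8769 m/s.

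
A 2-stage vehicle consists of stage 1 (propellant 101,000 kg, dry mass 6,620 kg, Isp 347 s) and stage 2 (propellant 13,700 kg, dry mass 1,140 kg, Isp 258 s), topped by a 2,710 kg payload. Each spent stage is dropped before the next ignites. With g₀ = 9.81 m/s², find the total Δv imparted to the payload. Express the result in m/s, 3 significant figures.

Δv ≈ 9440 m/s

Ignition mass of stage 1 = 101,000+6,620 + 13,700+1,140 + 2,710 = 125,170 kg.
Stage 1: m₀ = 125,170 kg, m_f = 125,170 − 101,000 = 24,170 kg; Δv = 347×9.81×ln(5.179) = 3404.1×1.6446 ≈ 5598 m/s.
Stage 2: m₀ = 17,550 kg, m_f = 17,550 − 13,700 = 3,850 kg; Δv = 258×9.81×ln(4.558) = 2531.0×1.5170 ≈ 3839 m/s.
Total Δv = 5598 + 3839 = 9437 m/s.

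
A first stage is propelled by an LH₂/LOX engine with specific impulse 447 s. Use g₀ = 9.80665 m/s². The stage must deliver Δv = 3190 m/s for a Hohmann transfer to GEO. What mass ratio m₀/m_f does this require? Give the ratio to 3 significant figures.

v_e = Isp · g₀ = 447 × 9.80665 = 4383.6 m/s.
From the ideal rocket equation, m₀/m_f = exp(Δv / v_e) = exp(3190 / 4383.6) = exp(0.7277) = 2.0703.

mass ratio ≈ 2.07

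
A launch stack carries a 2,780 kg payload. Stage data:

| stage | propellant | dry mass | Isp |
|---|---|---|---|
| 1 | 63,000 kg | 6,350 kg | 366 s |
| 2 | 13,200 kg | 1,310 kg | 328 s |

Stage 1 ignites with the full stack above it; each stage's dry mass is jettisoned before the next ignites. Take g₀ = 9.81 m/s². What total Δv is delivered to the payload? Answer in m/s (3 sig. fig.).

Ignition mass of stage 1 = 63,000+6,350 + 13,200+1,310 + 2,780 = 86,640 kg.
Stage 1: m₀ = 86,640 kg, m_f = 86,640 − 63,000 = 23,640 kg; Δv = 366×9.81×ln(3.665) = 3590.5×1.2988 ≈ 4663 m/s.
Stage 2: m₀ = 17,290 kg, m_f = 17,290 − 13,200 = 4,090 kg; Δv = 328×9.81×ln(4.227) = 3217.7×1.4416 ≈ 4639 m/s.
Total Δv = 4663 + 4639 = 9302 m/s.

Δv ≈ 9300 m/s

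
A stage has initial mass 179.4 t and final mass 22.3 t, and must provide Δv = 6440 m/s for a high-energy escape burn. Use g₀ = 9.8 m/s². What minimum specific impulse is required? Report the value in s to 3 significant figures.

Isp ≈ 315 s

ln(m₀/m_f) = ln(179400/22300) = ln(8.045) = 2.0850.
v_e = Δv / ln(m₀/m_f) = 6440 / 2.0850 = 3088.7 m/s.
Isp = v_e / g₀ = 3088.7 / 9.8 = 315.2 s.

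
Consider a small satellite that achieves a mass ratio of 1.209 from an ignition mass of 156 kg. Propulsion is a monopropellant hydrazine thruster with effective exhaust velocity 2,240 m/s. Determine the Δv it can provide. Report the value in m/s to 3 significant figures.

Using Δv = v_e ln(m₀/m_f): Δv = v_e · ln(1.209) = 2240.0 × 0.1898 ≈ 425.1 m/s.

Δv ≈ 425 m/s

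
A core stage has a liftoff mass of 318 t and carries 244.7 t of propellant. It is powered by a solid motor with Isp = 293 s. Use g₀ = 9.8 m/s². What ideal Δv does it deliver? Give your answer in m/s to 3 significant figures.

v_e = Isp · g₀ = 293 × 9.8 = 2871.4 m/s.
m_f = m₀ − m_prop = 318 − 244.7 = 73.3 t.
By the Tsiolkovsky rocket equation, Δv = v_e · ln(m₀/m_f) = 2871.4 × ln(4.338) = 2871.4 × 1.4675 ≈ 4213.8 m/s.

Δv ≈ 4210 m/s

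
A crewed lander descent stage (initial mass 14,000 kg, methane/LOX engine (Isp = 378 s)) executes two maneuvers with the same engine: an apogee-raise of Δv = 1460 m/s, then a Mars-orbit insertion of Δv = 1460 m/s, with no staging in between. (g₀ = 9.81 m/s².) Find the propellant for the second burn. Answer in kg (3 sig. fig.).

propellant for the second burn ≈ 3070 kg

v_e = Isp · g₀ = 378 × 9.81 = 3708.2 m/s.
After the first burn: m = 14000 × exp(−1460/3708.2) = 14000 × 0.67454 = 9,443.56 kg.
After the second burn: m = 9,443.56 × exp(−1460/3708.2) = 9,443.56 × 0.67454 = 6,370.06 kg.
Second-burn propellant = 9,443.56 − 6,370.06 = 3,073.5 kg.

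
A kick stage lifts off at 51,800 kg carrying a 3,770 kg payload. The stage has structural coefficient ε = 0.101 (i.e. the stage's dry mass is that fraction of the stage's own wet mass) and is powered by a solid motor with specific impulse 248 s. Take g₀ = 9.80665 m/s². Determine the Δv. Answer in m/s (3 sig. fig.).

Stage wet mass = m₀ − payload = 51,800 − 3,770 = 48,030 kg.
Stage dry mass = ε × stage wet mass = 0.101 × 48,030 = 4,851.03 kg.
Burnout mass m_f = stage dry + payload = 4,851.03 + 3,770 = 8,621.03 kg.
v_e = Isp · g₀ = 248 × 9.80665 = 2432.0 m/s.
Rocket equation: Δv = v_e · ln(51,800/8,621.03) = 2432.0 × ln(6.009) = 2432.0 × 1.7932 ≈ 4361 m/s.

Δv ≈ 4360 m/s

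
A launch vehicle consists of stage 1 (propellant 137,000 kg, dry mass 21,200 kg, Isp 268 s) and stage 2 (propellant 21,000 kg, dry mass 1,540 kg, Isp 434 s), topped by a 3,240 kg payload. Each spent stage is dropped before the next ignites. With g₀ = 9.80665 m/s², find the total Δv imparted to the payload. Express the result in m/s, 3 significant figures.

Δv ≈ 10800 m/s

Ignition mass of stage 1 = 137,000+21,200 + 21,000+1,540 + 3,240 = 183,980 kg.
Stage 1: m₀ = 183,980 kg, m_f = 183,980 − 137,000 = 46,980 kg; Δv = 268×9.80665×ln(3.916) = 2628.2×1.3651 ≈ 3588 m/s.
Stage 2: m₀ = 25,780 kg, m_f = 25,780 − 21,000 = 4,780 kg; Δv = 434×9.80665×ln(5.393) = 4256.1×1.6852 ≈ 7172 m/s.
Total Δv = 3588 + 7172 = 10760 m/s.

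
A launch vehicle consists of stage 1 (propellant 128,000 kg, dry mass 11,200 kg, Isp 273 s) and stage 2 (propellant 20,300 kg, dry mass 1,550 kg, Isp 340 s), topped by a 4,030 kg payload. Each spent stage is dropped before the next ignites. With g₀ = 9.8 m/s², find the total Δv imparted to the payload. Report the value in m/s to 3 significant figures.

Δv ≈ 9110 m/s

Ignition mass of stage 1 = 128,000+11,200 + 20,300+1,550 + 4,030 = 165,080 kg.
Stage 1: m₀ = 165,080 kg, m_f = 165,080 − 128,000 = 37,080 kg; Δv = 273×9.8×ln(4.452) = 2675.4×1.4934 ≈ 3995 m/s.
Stage 2: m₀ = 25,880 kg, m_f = 25,880 − 20,300 = 5,580 kg; Δv = 340×9.8×ln(4.638) = 3332.0×1.5343 ≈ 5112 m/s.
Total Δv = 3995 + 5112 = 9107 m/s.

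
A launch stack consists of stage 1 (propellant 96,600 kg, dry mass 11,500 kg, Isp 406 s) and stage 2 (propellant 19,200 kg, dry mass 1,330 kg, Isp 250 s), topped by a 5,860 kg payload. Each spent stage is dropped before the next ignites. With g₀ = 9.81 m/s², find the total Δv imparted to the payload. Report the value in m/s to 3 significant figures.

Δv ≈ 8230 m/s

Ignition mass of stage 1 = 96,600+11,500 + 19,200+1,330 + 5,860 = 134,490 kg.
Stage 1: m₀ = 134,490 kg, m_f = 134,490 − 96,600 = 37,890 kg; Δv = 406×9.81×ln(3.549) = 3982.9×1.2668 ≈ 5045 m/s.
Stage 2: m₀ = 26,390 kg, m_f = 26,390 − 19,200 = 7,190 kg; Δv = 250×9.81×ln(3.67) = 2452.5×1.3003 ≈ 3189 m/s.
Total Δv = 5045 + 3189 = 8234 m/s.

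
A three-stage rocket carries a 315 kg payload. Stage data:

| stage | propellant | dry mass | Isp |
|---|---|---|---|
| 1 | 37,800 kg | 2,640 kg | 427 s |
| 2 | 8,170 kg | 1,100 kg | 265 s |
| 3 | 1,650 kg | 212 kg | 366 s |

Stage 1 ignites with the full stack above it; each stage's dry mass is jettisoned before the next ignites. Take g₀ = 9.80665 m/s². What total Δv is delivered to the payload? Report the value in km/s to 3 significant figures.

Δv ≈ 13.8 km/s

Ignition mass of stage 1 = 37,800+2,640 + 8,170+1,100 + 1,650+212 + 315 = 51,887 kg.
Stage 1: m₀ = 51,887 kg, m_f = 51,887 − 37,800 = 14,087 kg; Δv = 427×9.80665×ln(3.683) = 4187.4×1.3038 ≈ 5460 m/s.
Stage 2: m₀ = 11,447 kg, m_f = 11,447 − 8,170 = 3,277 kg; Δv = 265×9.80665×ln(3.493) = 2598.8×1.2508 ≈ 3251 m/s.
Stage 3: m₀ = 2,177 kg, m_f = 2,177 − 1,650 = 527 kg; Δv = 366×9.80665×ln(4.131) = 3589.2×1.4185 ≈ 5091 m/s.
Total Δv = 5460 + 3251 + 5091 = 13802 m/s.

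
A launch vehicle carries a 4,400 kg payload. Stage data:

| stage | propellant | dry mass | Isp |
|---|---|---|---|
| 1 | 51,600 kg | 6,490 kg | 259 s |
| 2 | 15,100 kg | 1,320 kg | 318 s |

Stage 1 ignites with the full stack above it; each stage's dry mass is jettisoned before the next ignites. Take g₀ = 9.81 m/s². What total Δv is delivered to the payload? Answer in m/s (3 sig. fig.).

Ignition mass of stage 1 = 51,600+6,490 + 15,100+1,320 + 4,400 = 78,910 kg.
Stage 1: m₀ = 78,910 kg, m_f = 78,910 − 51,600 = 27,310 kg; Δv = 259×9.81×ln(2.889) = 2540.8×1.0611 ≈ 2696 m/s.
Stage 2: m₀ = 20,820 kg, m_f = 20,820 − 15,100 = 5,720 kg; Δv = 318×9.81×ln(3.64) = 3119.6×1.2919 ≈ 4030 m/s.
Total Δv = 2696 + 4030 = 6726 m/s.

Δv ≈ 6730 m/s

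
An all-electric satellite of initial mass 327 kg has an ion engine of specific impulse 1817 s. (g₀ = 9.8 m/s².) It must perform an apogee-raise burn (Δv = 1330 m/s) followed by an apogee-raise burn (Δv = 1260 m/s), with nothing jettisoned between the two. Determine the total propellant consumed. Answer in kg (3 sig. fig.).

total propellant consumed ≈ 44.3 kg

v_e = Isp · g₀ = 1817 × 9.8 = 17806.6 m/s.
After the first burn: m = 327 × exp(−1330/17806.6) = 327 × 0.92803 = 303.466 kg.
After the second burn: m = 303.466 × exp(−1260/17806.6) = 303.466 × 0.93169 = 282.736 kg.
Total propellant = m₀ − m_final = 327 − 282.736 = 44.264 kg.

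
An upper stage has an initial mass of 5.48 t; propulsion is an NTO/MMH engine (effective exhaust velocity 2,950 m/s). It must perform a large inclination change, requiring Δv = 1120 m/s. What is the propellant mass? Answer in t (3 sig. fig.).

From the ideal rocket equation, m₀/m_f = exp(Δv / v_e) = exp(1120 / 2950.0) = exp(0.3797) = 1.4618.
m_f = 5.48 / 1.4618 = 3.7488 t, so propellant = m₀ − m_f = 5.48 − 3.7488 = 1.7312 t.

propellant mass ≈ 1.73 t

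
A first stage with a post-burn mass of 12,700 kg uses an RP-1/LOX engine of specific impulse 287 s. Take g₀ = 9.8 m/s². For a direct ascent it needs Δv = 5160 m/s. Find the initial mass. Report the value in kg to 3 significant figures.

v_e = Isp · g₀ = 287 × 9.8 = 2812.6 m/s.
From the ideal rocket equation, m₀/m_f = exp(Δv / v_e) = exp(5160 / 2812.6) = exp(1.8346) = 6.2626.
m₀ = m_f × 6.2626 = 12,700 × 6.2626 = 79,535 kg.

initial mass ≈ 79500 kg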